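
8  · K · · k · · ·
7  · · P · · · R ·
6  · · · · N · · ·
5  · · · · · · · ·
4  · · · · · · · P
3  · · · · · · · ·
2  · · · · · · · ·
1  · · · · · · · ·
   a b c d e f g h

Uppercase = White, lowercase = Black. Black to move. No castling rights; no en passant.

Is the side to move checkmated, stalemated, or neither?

stalemate

Black to move; black king on e8.
In check: no.
King squares — d7: attacked by Rg7; e7: attacked by Rg7; f7: attacked by Rg7; d8: attacked by Ne6; f8: attacked by Ne6.
Legal moves for Black: none.
Not in check and no legal moves → stalemate.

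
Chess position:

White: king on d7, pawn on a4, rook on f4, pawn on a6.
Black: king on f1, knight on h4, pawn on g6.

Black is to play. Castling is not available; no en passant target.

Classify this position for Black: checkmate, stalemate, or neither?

Black to move; black king on f1.
In check: yes, from the white rook on f4.
Legal moves for Black: Kg2, Ke2, Kg1, Ke1, Nf3.
Black is in check but has 5 legal moves → neither.

neither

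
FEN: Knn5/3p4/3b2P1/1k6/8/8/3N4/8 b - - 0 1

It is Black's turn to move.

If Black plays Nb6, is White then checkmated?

After Nb6: white king on a8; in check: yes, from the black knight on b6.
White has 2 legal replies: Kb7, Ka7.
In check but a legal move exists → not checkmate.

no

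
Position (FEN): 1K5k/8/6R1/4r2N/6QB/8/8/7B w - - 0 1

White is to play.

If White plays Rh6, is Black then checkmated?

yes

After Rh6: black king on h8; in check: yes, from the white rook on h6.
King squares — g7: attacked by Qg4; h7: attacked by Rh6; g8: attacked by Qg4.
Black has no legal moves → checkmate.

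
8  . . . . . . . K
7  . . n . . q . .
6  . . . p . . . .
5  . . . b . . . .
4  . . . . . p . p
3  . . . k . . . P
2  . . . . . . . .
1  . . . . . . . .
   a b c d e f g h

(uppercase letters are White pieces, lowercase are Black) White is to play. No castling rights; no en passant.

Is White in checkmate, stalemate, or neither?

stalemate

White to move; white king on h8.
In check: no.
King squares — g7: attacked by Qf7; h7: attacked by Qf7; g8: attacked by Qf7.
Legal moves for White: none.
Not in check and no legal moves → stalemate.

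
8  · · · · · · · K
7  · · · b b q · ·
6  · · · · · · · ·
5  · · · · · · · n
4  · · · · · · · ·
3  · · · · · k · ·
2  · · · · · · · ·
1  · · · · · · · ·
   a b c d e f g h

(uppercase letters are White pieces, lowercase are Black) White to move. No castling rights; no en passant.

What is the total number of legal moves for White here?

0

White to move; king on h8.
In check: no.
Legal moves: none.
Count: 0.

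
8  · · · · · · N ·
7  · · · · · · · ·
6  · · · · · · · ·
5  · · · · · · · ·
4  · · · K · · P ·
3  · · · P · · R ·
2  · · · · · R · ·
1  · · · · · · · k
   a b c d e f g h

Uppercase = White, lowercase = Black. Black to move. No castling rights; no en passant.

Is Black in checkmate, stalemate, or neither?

Black to move; black king on h1.
In check: no.
King squares — g1: attacked by Rg3; g2: attacked by Rf2; h2: attacked by Rf2.
Legal moves for Black: none.
Not in check and no legal moves → stalemate.

stalemate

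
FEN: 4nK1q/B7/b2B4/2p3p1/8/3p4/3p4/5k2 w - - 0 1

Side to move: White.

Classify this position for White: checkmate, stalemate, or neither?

neither

White to move; white king on f8.
In check: yes, from the black queen on h8.
King squares — e7: available; f7: available; g7: attacked by Ne8; e8: attacked by Qh8; g8: attacked by Qh8.
Legal moves for White: Kf7, Ke7.
White is in check but has 2 legal moves → neither.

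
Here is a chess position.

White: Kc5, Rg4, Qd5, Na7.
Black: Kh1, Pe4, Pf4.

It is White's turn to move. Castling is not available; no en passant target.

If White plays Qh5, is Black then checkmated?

After Qh5: black king on h1; in check: yes, from the white queen on h5.
King squares — g1: attacked by Rg4; g2: attacked by Rg4; h2: attacked by Qh5.
Black has no legal moves → checkmate.

yes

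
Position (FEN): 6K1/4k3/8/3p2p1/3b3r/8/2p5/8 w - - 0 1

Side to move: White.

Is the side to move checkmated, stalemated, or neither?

White to move; white king on g8.
In check: no.
King squares — f7: attacked by Ke7; g7: attacked by Bd4; h7: attacked by Rh4; f8: attacked by Ke7; h8: attacked by Bd4.
Legal moves for White: none.
Not in check and no legal moves → stalemate.

stalemate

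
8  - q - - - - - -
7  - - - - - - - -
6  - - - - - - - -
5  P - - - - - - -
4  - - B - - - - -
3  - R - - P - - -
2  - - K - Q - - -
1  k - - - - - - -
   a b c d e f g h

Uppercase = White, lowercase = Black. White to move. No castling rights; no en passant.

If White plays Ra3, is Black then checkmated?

yes

After Ra3: black king on a1; in check: yes, from the white rook on a3.
King squares — b1: attacked by Kc2; a2: attacked by Ra3; b2: attacked by Kc2.
Black has no legal moves → checkmate.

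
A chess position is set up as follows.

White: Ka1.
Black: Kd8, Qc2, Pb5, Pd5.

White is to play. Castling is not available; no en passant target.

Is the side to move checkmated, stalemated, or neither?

White to move; white king on a1.
In check: no.
King squares — b1: attacked by Qc2; a2: attacked by Qc2; b2: attacked by Qc2.
Legal moves for White: none.
Not in check and no legal moves → stalemate.

stalemate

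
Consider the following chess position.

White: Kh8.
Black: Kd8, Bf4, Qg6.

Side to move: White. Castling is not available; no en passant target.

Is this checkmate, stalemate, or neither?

White to move; white king on h8.
In check: no.
King squares — g7: attacked by Qg6; h7: attacked by Qg6; g8: attacked by Qg6.
Legal moves for White: none.
Not in check and no legal moves → stalemate.

stalemate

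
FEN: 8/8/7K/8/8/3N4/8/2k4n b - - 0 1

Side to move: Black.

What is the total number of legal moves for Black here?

4

Black to move; king on c1.
In check: yes, from the white knight on d3.
Legal moves: Kd2, Kc2, Kd1, Kb1.
Count: 4.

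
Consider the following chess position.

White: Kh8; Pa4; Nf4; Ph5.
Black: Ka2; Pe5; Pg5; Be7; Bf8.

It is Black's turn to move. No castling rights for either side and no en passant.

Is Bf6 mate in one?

After Bf6: white king on h8; in check: yes, from the black bishop on f6.
White has 2 legal replies: Kg8, Kh7.
In check but a legal move exists → not checkmate.

no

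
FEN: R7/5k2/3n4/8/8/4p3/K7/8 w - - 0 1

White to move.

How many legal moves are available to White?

17

White to move; king on a2.
In check: no.
Legal moves: Rh8, Rg8, Rf8+, Re8, Rd8, Rc8, Rb8, Ra7+, Ra6, Ra5, Ra4, Ra3, Kb3, Ka3, Kb2, Kb1, Ka1.
Count: 17.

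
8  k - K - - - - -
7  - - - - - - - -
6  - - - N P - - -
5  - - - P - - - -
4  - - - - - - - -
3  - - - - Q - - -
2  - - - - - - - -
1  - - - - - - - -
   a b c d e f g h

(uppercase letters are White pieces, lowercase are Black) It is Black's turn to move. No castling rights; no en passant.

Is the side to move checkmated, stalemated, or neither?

Black to move; black king on a8.
In check: no.
King squares — a7: attacked by Qe3; b7: attacked by Nd6; b8: attacked by Kc8.
Legal moves for Black: none.
Not in check and no legal moves → stalemate.

stalemate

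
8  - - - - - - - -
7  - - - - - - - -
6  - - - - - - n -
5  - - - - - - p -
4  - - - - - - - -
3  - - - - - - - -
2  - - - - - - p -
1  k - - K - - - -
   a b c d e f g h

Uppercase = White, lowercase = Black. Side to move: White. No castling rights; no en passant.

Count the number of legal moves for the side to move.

White to move; king on d1.
In check: no.
Legal moves: Ke2, Kd2, Kc2, Ke1, Kc1.
Count: 5.

5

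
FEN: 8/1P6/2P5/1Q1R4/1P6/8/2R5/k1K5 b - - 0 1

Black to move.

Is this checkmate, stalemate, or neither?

Black to move; black king on a1.
In check: no.
King squares — b1: attacked by Kc1; a2: attacked by Rc2; b2: attacked by Kc1.
Legal moves for Black: none.
Not in check and no legal moves → stalemate.

stalemate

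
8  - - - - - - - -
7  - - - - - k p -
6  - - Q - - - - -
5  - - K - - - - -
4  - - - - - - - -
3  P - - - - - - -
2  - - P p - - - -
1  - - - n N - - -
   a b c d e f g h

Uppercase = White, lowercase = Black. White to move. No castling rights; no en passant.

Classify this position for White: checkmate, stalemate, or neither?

neither

White to move; white king on c5.
In check: no.
Legal moves for White include: Qe8+, Qc8, Qa8, Qd7+, Qc7+, Qb7+, Qh6, Qg6+, Qf6+, Qe6+, Qd6, Qb6, Qa6, Qd5+, Qb5, Qe4, Qa4, Qf3+, ... (list truncated; more exist).
White has legal moves and is not in check → neither.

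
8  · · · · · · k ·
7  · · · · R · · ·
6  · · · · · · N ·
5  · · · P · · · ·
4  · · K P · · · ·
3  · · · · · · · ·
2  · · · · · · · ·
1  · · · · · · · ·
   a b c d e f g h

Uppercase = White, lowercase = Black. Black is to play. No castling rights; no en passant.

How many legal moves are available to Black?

Black to move; king on g8.
In check: no.
Legal moves: none.
Count: 0.

0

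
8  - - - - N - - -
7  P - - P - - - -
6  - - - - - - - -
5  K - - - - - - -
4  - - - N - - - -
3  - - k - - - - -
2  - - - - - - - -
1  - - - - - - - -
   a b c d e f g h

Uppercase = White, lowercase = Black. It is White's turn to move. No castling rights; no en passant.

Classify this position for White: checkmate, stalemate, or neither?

White to move; white king on a5.
In check: no.
Legal moves for White include: Ng7, Nc7, Nf6, Nd6, Kb6, Ka6, Kb5, Ka4, Ne6, Nc6, Nf5, Nb5+, Nf3, Nb3, Ne2+, Nc2, d8=Q, d8=R, ... (list truncated; more exist).
White has legal moves and is not in check → neither.

neither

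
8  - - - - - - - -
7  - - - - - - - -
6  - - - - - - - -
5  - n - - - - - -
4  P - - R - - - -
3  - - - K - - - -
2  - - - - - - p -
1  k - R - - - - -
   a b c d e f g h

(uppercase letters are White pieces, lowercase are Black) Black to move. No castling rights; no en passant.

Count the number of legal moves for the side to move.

Black to move; king on a1.
In check: yes, from the white rook on c1.
Legal moves: Kb2, Ka2.
Count: 2.

2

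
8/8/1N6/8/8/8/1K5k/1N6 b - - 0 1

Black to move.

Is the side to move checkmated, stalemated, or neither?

neither

Black to move; black king on h2.
In check: no.
Legal moves for Black: Kh3, Kg3, Kg2, Kh1, Kg1.
Black has 5 legal moves and is not in check → neither.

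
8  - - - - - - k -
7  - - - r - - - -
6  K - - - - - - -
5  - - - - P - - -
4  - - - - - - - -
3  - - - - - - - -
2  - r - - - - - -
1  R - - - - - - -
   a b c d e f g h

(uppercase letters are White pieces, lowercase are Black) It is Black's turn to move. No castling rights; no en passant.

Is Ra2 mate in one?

After Ra2: white king on a6; in check: yes, from the black rook on a2.
White has 3 legal replies: Kb6, Kb5, Rxa2.
In check but a legal move exists → not checkmate.

no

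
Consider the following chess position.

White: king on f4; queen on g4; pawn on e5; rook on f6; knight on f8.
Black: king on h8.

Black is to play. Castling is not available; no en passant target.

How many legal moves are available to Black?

Black to move; king on h8.
In check: no.
Legal moves: none.
Count: 0.

0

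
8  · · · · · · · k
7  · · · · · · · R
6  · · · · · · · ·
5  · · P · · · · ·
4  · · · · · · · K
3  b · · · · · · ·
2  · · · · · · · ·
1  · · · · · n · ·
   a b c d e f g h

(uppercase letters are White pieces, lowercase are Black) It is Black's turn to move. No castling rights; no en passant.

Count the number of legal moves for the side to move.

2

Black to move; king on h8.
In check: yes, from the white rook on h7.
Legal moves: Kg8, Kxh7.
Count: 2.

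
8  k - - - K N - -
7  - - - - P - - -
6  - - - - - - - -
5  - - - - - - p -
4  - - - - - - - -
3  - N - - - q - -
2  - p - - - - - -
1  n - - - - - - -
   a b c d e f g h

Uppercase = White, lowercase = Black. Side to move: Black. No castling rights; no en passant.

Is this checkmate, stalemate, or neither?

neither

Black to move; black king on a8.
In check: no.
Legal moves for Black include: Kb8, Kb7, Ka7, Qxf8+, Qf7+, Qb7, Qf6, Qc6+, Qh5+, Qf5, Qd5, Qg4, Qf4, Qe4, Qh3, Qg3, Qe3, Qd3, ... (list truncated; more exist).
Black has legal moves and is not in check → neither.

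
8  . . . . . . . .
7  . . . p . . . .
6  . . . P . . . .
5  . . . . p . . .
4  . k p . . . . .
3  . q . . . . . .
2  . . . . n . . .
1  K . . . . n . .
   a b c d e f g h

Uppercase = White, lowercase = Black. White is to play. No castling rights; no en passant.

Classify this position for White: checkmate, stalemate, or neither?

White to move; white king on a1.
In check: no.
King squares — b1: attacked by Qb3; a2: attacked by Qb3; b2: attacked by Qb3.
Legal moves for White: none.
Not in check and no legal moves → stalemate.

stalemate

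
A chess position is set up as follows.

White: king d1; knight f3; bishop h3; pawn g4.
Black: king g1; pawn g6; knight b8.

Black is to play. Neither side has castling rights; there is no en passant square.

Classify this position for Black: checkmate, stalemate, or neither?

neither

Black to move; black king on g1.
In check: yes, from the white knight on f3.
Legal moves for Black: Kf2, Kh1.
Black is in check but has 2 legal moves → neither.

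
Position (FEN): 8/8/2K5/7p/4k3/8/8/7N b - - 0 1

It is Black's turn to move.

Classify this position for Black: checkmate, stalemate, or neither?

neither

Black to move; black king on e4.
In check: no.
Legal moves for Black: Kf5, Ke5, Kf4, Kd4, Kf3, Ke3, Kd3, h4.
Black has 8 legal moves and is not in check → neither.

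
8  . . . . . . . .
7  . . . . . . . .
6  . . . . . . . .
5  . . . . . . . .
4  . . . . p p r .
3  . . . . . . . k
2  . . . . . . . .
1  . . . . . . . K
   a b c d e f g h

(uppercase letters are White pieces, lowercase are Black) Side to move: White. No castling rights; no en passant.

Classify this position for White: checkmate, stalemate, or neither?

stalemate

White to move; white king on h1.
In check: no.
King squares — g1: attacked by Rg4; g2: attacked by Kh3; h2: attacked by Kh3.
Legal moves for White: none.
Not in check and no legal moves → stalemate.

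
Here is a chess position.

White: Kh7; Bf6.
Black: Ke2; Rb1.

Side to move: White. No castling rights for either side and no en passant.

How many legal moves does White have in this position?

White to move; king on h7.
In check: no.
Legal moves: Kh8, Kg8, Kg7, Kh6, Kg6, Bh8, Bd8, Bg7, Be7, Bg5, Be5, Bh4, Bd4, Bc3, Bb2, Ba1.
Count: 16.

16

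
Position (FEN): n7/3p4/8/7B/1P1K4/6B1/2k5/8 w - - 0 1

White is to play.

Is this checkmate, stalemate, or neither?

neither

White to move; white king on d4.
In check: no.
Legal moves for White include: Be8, Bf7, Bg6+, Bg4, Bf3, Be2, Bd1+, Ke5, Kd5, Kc5, Ke4, Kc4, Ke3, Bb8, Bc7, Bd6, Be5, Bh4, ... (list truncated; more exist).
White has legal moves and is not in check → neither.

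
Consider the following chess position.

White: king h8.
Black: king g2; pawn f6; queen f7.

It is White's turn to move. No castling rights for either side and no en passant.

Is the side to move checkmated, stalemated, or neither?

stalemate

White to move; white king on h8.
In check: no.
King squares — g7: attacked by Qf7; h7: attacked by Qf7; g8: attacked by Qf7.
Legal moves for White: none.
Not in check and no legal moves → stalemate.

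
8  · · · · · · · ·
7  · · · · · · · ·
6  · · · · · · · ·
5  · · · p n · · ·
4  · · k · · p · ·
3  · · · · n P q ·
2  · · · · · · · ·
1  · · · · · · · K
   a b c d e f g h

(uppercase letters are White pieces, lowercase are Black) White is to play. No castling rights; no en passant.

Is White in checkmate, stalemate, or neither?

White to move; white king on h1.
In check: no.
King squares — g1: attacked by Qg3; g2: attacked by Ne3; h2: attacked by Qg3.
Legal moves for White: none.
Not in check and no legal moves → stalemate.

stalemate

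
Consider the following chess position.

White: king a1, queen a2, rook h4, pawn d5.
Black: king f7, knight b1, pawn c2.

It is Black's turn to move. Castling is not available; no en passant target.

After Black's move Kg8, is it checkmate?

After Kg8: white king on a1; in check: no.
White is not in check, so this cannot be checkmate.

no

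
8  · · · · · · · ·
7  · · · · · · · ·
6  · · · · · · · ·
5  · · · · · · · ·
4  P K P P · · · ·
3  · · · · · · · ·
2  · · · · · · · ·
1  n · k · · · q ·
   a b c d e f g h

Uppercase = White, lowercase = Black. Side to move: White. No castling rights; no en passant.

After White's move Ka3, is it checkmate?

After Ka3: black king on c1; in check: no.
Black is not in check, so this cannot be checkmate.

no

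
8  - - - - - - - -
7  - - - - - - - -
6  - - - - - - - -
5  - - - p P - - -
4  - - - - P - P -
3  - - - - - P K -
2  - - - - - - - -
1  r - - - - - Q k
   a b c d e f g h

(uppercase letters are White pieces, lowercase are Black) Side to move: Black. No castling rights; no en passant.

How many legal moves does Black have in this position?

Black to move; king on h1.
In check: yes, from the white queen on g1.
Legal moves: Kxg1, Rxg1+.
Count: 2.

2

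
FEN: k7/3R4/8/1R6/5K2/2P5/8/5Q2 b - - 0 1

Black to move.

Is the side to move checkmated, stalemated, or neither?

Black to move; black king on a8.
In check: no.
King squares — a7: attacked by Rd7; b7: attacked by Rb5; b8: attacked by Rb5.
Legal moves for Black: none.
Not in check and no legal moves → stalemate.

stalemate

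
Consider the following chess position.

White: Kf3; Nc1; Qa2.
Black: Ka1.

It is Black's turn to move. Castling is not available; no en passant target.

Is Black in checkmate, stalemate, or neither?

Black to move; black king on a1.
In check: yes, from the white queen on a2.
King squares — b1: attacked by Qa2; a2: attacked by Nc1; b2: attacked by Qa2.
Legal moves for Black: none.
In check with no legal moves → checkmate.

checkmate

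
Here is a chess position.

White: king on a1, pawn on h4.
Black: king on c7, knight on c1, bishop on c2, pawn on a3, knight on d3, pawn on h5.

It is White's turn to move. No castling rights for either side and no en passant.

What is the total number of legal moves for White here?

White to move; king on a1.
In check: no.
Legal moves: none.
Count: 0.

0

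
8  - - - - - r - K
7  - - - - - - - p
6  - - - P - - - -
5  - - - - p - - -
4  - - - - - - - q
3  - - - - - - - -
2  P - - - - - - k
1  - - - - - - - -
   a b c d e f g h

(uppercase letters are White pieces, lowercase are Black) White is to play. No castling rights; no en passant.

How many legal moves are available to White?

White to move; king on h8.
In check: yes, from the black rook on f8.
Legal moves: Kg7.
Count: 1.

1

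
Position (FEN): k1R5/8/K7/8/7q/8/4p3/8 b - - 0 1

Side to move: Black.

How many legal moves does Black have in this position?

0

Black to move; king on a8.
In check: yes, from the white rook on c8.
Legal moves: none.
Count: 0.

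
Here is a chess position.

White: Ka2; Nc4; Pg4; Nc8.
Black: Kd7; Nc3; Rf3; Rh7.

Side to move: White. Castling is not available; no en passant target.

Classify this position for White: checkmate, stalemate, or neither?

neither

White to move; white king on a2.
In check: yes, from the black knight on c3.
Legal moves for White: Kb3, Ka3, Kb2, Ka1.
White is in check but has 4 legal moves → neither.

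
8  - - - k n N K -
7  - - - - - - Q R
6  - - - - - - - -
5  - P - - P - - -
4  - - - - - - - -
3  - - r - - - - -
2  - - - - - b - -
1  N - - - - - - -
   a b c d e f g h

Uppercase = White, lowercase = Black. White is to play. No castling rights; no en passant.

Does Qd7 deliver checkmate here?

yes

After Qd7: black king on d8; in check: yes, from the white queen on d7.
King squares — c7: attacked by Qd7; d7: attacked by Rh7; e7: attacked by Qd7; c8: attacked by Qd7; e8: own knight.
Black has no legal moves → checkmate.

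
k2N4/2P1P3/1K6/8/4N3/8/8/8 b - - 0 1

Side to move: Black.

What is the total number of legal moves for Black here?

0

Black to move; king on a8.
In check: no.
Legal moves: none.
Count: 0.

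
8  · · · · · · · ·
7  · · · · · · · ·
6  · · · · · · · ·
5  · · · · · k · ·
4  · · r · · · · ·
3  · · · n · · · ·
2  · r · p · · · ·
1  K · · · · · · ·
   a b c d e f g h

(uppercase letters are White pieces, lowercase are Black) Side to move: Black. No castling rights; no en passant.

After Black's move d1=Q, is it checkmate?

After d1=Q: white king on a1; in check: yes, from the black queen on d1.
King squares — b1: attacked by Qd1; a2: attacked by Rb2; b2: attacked by Nd3.
White has no legal moves → checkmate.

yes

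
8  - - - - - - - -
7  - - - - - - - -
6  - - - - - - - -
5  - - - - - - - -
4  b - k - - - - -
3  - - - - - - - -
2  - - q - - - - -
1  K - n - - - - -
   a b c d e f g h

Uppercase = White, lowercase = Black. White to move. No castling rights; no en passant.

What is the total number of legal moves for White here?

0

White to move; king on a1.
In check: no.
Legal moves: none.
Count: 0.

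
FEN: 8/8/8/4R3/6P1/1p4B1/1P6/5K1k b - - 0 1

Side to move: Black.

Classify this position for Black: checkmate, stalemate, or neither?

stalemate

Black to move; black king on h1.
In check: no.
King squares — g1: attacked by Kf1; g2: attacked by Kf1; h2: attacked by Bg3.
Legal moves for Black: none.
Not in check and no legal moves → stalemate.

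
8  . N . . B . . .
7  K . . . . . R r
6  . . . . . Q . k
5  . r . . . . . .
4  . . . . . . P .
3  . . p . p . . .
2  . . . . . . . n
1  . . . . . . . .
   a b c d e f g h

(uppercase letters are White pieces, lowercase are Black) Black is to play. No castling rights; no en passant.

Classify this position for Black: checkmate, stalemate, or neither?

checkmate

Black to move; black king on h6.
In check: yes, from the white queen on f6.
King squares — g5: attacked by Qf6; h5: attacked by Pg4; g6: attacked by Qf6; g7: attacked by Qf6; h7: own rook.
Legal moves for Black: none.
In check with no legal moves → checkmate.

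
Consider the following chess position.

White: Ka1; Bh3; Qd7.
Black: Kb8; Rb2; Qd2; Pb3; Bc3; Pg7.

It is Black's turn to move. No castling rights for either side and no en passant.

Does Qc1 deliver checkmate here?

After Qc1: white king on a1; in check: yes, from the black queen on c1.
King squares — b1: attacked by Qc1; a2: attacked by Rb2; b2: attacked by Qc1.
White has no legal moves → checkmate.

yes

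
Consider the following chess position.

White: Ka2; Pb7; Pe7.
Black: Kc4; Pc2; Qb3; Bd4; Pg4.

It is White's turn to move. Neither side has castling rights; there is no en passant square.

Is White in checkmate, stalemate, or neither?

checkmate

White to move; white king on a2.
In check: yes, from the black queen on b3.
King squares — a1: attacked by Bd4; b1: attacked by Pc2; b2: attacked by Qb3; a3: attacked by Qb3; b3: attacked by Kc4.
Legal moves for White: none.
In check with no legal moves → checkmate.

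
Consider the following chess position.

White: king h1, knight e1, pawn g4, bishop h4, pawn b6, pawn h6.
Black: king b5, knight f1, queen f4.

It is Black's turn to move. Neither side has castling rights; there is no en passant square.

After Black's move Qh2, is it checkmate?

yes

After Qh2: white king on h1; in check: yes, from the black queen on h2.
King squares — g1: attacked by Qh2; g2: attacked by Qh2; h2: attacked by Nf1.
White has no legal moves → checkmate.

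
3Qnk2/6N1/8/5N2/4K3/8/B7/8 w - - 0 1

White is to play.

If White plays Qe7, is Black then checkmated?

yes

After Qe7: black king on f8; in check: yes, from the white queen on e7.
King squares — e7: attacked by Nf5; f7: attacked by Ba2; g7: attacked by Nf5; e8: own knight; g8: attacked by Ba2.
Black has no legal moves → checkmate.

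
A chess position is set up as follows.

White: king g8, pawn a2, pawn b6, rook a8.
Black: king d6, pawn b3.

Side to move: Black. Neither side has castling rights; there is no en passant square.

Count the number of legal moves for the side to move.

9

Black to move; king on d6.
In check: no.
Legal moves: Ke7, Kd7, Ke6, Kc6, Ke5, Kd5, Kc5, bxa2, b2.
Count: 9.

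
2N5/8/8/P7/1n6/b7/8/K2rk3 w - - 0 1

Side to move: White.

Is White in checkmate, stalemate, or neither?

checkmate

White to move; white king on a1.
In check: yes, from the black rook on d1.
King squares — b1: attacked by Rd1; a2: attacked by Nb4; b2: attacked by Ba3.
Legal moves for White: none.
In check with no legal moves → checkmate.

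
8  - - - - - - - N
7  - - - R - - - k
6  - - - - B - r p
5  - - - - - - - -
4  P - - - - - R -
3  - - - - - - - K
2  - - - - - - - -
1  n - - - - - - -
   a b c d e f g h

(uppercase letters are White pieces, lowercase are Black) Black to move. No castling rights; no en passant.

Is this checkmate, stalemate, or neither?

neither

Black to move; black king on h7.
In check: yes, from the white rook on d7.
King squares — g6: own rook; h6: own pawn; g7: attacked by Rd7; g8: attacked by Be6; h8: available.
Legal moves for Black: Kxh8, Rg7.
Black is in check but has 2 legal moves → neither.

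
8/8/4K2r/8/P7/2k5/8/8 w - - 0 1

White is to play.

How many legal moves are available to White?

6

White to move; king on e6.
In check: yes, from the black rook on h6.
Legal moves: Kf7, Ke7, Kd7, Kf5, Ke5, Kd5.
Count: 6.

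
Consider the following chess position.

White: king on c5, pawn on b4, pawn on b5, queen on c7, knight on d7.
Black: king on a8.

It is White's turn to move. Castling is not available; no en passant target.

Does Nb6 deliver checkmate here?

After Nb6: black king on a8; in check: yes, from the white knight on b6.
King squares — a7: attacked by Qc7; b7: attacked by Qc7; b8: attacked by Qc7.
Black has no legal moves → checkmate.

yes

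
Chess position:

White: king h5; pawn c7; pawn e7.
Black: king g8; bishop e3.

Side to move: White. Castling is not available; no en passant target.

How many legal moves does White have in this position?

White to move; king on h5.
In check: no.
Legal moves: Kg6, Kh4, Kg4, e8=Q+, e8=R+, e8=B, e8=N, c8=Q+, c8=R+, c8=B, c8=N.
Count: 11.

11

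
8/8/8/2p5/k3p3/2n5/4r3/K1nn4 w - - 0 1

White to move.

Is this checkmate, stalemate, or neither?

stalemate

White to move; white king on a1.
In check: no.
King squares — b1: attacked by Nc3; a2: attacked by Nc1; b2: attacked by Nd1.
Legal moves for White: none.
Not in check and no legal moves → stalemate.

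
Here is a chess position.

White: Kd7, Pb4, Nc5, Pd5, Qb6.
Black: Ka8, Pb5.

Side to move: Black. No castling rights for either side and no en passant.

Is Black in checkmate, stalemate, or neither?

Black to move; black king on a8.
In check: no.
King squares — a7: attacked by Qb6; b7: attacked by Nc5; b8: attacked by Qb6.
Legal moves for Black: none.
Not in check and no legal moves → stalemate.

stalemate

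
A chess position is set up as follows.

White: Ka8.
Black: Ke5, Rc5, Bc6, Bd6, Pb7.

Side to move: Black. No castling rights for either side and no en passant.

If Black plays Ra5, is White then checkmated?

yes

After Ra5: white king on a8; in check: yes, from the black rook on a5.
King squares — a7: attacked by Ra5; b7: attacked by Bc6; b8: attacked by Bd6.
White has no legal moves → checkmate.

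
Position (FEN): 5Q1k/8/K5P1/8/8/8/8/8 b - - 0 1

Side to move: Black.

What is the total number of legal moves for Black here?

0

Black to move; king on h8.
In check: yes, from the white queen on f8.
Legal moves: none.
Count: 0.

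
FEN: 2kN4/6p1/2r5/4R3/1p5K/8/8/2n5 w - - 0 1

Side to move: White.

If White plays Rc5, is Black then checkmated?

After Rc5: black king on c8; in check: no.
Black is not in check, so this cannot be checkmate.

no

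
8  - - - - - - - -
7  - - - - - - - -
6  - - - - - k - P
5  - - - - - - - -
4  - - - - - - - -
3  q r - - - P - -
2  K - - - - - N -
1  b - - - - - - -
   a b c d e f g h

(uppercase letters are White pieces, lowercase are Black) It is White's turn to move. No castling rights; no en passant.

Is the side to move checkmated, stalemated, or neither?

White to move; white king on a2.
In check: yes, from the black queen on a3.
King squares — a1: attacked by Qa3; b1: attacked by Rb3; b2: attacked by Ba1; a3: attacked by Rb3; b3: attacked by Qa3.
Legal moves for White: none.
In check with no legal moves → checkmate.

checkmate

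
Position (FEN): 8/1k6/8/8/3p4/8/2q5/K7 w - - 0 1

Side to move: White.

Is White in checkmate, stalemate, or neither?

White to move; white king on a1.
In check: no.
King squares — b1: attacked by Qc2; a2: attacked by Qc2; b2: attacked by Qc2.
Legal moves for White: none.
Not in check and no legal moves → stalemate.

stalemate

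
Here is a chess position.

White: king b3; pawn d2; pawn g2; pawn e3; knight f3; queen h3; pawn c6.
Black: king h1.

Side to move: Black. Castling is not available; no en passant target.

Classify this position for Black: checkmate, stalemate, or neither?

Black to move; black king on h1.
In check: yes, from the white queen on h3.
King squares — g1: attacked by Nf3; g2: attacked by Qh3; h2: attacked by Nf3.
Legal moves for Black: none.
In check with no legal moves → checkmate.

checkmate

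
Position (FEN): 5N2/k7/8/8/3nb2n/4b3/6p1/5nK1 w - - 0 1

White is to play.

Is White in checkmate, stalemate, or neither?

checkmate

White to move; white king on g1.
In check: yes, from the black bishop on e3.
King squares — f1: attacked by Pg2; h1: attacked by Pg2; f2: attacked by Be3; g2: attacked by Be4; h2: attacked by Nf1.
Legal moves for White: none.
In check with no legal moves → checkmate.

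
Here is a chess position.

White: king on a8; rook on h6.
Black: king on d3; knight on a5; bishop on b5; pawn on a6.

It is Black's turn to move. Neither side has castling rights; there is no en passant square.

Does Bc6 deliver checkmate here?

no

After Bc6: white king on a8; in check: yes, from the black bishop on c6.
White has 3 legal replies: Kb8, Ka7, Rxc6.
In check but a legal move exists → not checkmate.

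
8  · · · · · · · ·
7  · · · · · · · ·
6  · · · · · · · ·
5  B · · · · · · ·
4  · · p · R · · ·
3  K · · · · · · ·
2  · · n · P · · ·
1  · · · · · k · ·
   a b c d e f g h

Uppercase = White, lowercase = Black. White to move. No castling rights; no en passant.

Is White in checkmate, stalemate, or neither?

White to move; white king on a3.
In check: yes, from the black knight on c2.
King squares — a2: available; b2: available; b3: attacked by Pc4; a4: available; b4: attacked by Nc2.
Legal moves for White: Ka4, Kb2, Ka2.
White is in check but has 3 legal moves → neither.

neither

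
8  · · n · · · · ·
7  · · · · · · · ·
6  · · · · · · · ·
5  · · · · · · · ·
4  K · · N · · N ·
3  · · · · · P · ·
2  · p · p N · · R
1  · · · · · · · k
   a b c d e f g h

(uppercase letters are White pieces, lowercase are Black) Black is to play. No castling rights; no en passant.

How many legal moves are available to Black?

Black to move; king on h1.
In check: yes, from the white rook on h2.
Legal moves: none.
Count: 0.

0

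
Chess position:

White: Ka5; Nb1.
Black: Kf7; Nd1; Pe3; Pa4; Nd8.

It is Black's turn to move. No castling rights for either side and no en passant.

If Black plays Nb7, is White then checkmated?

After Nb7: white king on a5; in check: yes, from the black knight on b7.
White has 5 legal replies: Kb6, Ka6, Kb5, Kb4, Kxa4.
In check but a legal move exists → not checkmate.

no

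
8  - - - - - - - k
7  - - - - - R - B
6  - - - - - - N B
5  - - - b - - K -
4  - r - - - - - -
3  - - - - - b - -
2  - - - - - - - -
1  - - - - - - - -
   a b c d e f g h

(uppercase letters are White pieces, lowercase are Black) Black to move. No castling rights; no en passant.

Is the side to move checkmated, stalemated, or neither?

Black to move; black king on h8.
In check: yes, from the white knight on g6.
King squares — g7: attacked by Bh6; h7: attacked by Rf7; g8: attacked by Bh7.
Legal moves for Black: none.
In check with no legal moves → checkmate.

checkmate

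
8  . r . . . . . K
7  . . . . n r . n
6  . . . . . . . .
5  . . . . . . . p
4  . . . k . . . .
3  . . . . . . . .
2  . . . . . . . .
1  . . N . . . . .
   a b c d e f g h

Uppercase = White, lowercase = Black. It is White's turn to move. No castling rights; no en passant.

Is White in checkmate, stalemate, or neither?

checkmate

White to move; white king on h8.
In check: yes, from the black rook on b8.
King squares — g7: attacked by Rf7; h7: attacked by Rf7; g8: attacked by Ne7.
Legal moves for White: none.
In check with no legal moves → checkmate.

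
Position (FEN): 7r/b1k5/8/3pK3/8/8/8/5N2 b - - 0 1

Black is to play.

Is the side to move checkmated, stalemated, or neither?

Black to move; black king on c7.
In check: no.
Legal moves for Black include: Rg8, Rf8, Re8+, Rd8, Rc8, Rb8, Ra8, Rh7, Rh6, Rh5+, Rh4, Rh3, Rh2, Rh1, Kd8, Kc8, Kb8, Kd7, ... (list truncated; more exist).
Black has legal moves and is not in check → neither.

neither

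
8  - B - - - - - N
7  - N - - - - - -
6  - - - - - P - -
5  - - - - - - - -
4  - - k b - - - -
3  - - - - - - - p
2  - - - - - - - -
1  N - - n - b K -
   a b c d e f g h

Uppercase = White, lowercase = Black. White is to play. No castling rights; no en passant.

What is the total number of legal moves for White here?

White to move; king on g1.
In check: yes, from the black bishop on d4.
Legal moves: Kh2, Kh1, Kxf1.
Count: 3.

3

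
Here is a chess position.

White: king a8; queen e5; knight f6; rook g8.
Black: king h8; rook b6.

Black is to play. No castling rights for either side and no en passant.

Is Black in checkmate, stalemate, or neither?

checkmate

Black to move; black king on h8.
In check: yes, from the white rook on g8.
King squares — g7: attacked by Rg8; h7: attacked by Nf6; g8: attacked by Nf6.
Legal moves for Black: none.
In check with no legal moves → checkmate.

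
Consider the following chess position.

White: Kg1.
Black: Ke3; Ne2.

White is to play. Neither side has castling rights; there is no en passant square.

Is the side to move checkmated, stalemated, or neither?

neither

White to move; white king on g1.
In check: yes, from the black knight on e2.
King squares — f1: available; h1: available; f2: attacked by Ke3; g2: available; h2: available.
Legal moves for White: Kh2, Kg2, Kh1, Kf1.
White is in check but has 4 legal moves → neither.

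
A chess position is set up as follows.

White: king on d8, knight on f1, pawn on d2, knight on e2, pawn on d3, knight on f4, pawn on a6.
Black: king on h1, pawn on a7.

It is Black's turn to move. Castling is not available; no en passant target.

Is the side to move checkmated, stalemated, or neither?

Black to move; black king on h1.
In check: no.
King squares — g1: attacked by Ne2; g2: attacked by Nf4; h2: attacked by Nf1.
Legal moves for Black: none.
Not in check and no legal moves → stalemate.

stalemate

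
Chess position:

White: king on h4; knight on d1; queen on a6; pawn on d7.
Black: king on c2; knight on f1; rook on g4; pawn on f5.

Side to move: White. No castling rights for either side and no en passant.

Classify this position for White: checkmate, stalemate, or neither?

White to move; white king on h4.
In check: yes, from the black rook on g4.
King squares — g3: attacked by Nf1; h3: available; g4: attacked by Pf5; g5: attacked by Rg4; h5: available.
Legal moves for White: Kh5, Kh3.
White is in check but has 2 legal moves → neither.

neither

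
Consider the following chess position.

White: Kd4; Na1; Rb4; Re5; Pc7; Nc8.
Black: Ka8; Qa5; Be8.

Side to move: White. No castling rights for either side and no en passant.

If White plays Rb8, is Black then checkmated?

After Rb8: black king on a8; in check: yes, from the white rook on b8.
King squares — a7: attacked by Nc8; b7: attacked by Rb8; b8: attacked by Pc7.
Black has no legal moves → checkmate.

yes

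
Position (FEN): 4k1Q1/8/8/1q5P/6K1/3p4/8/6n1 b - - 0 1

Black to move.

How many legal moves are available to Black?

2

Black to move; king on e8.
In check: yes, from the white queen on g8.
Legal moves: Ke7, Kd7.
Count: 2.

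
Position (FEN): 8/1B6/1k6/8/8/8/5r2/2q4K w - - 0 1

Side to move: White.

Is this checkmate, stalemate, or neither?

checkmate

White to move; white king on h1.
In check: yes, from the black queen on c1.
King squares — g1: attacked by Qc1; g2: attacked by Rf2; h2: attacked by Rf2.
Legal moves for White: none.
In check with no legal moves → checkmate.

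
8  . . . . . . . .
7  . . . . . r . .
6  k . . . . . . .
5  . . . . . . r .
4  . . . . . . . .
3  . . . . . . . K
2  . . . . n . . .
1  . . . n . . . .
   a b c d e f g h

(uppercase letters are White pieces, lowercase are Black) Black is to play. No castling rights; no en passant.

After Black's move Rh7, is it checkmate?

yes

After Rh7: white king on h3; in check: yes, from the black rook on h7.
King squares — g2: attacked by Rg5; h2: attacked by Rh7; g3: attacked by Ne2; g4: attacked by Rg5; h4: attacked by Rh7.
White has no legal moves → checkmate.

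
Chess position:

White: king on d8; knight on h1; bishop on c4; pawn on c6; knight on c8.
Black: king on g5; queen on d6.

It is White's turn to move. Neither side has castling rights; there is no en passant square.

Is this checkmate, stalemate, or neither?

neither

White to move; white king on d8.
In check: yes, from the black queen on d6.
Legal moves for White: Ke8, Nxd6.
White is in check but has 2 legal moves → neither.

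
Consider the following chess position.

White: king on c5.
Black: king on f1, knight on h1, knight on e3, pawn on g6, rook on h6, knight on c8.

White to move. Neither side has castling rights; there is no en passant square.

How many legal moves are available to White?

4

White to move; king on c5.
In check: no.
Legal moves: Kc6, Kb5, Kd4, Kb4.
Count: 4.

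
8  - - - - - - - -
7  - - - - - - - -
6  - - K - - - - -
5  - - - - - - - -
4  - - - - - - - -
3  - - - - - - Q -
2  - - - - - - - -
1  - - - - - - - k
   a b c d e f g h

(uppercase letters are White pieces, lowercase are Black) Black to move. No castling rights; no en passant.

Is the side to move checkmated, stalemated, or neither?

stalemate

Black to move; black king on h1.
In check: no.
King squares — g1: attacked by Qg3; g2: attacked by Qg3; h2: attacked by Qg3.
Legal moves for Black: none.
Not in check and no legal moves → stalemate.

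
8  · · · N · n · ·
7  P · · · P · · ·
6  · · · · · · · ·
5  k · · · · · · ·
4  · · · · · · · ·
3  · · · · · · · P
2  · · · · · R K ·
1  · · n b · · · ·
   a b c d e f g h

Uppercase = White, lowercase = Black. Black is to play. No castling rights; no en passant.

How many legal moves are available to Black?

20

Black to move; king on a5.
In check: no.
Legal moves: Nh7, Nd7, Ng6, Ne6, Kb6, Ka6, Kb5, Kb4, Ka4, Bh5, Bg4, Ba4, Bf3+, Bb3, Be2, Bc2, Nd3, Nb3, Ne2, Na2.
Count: 20.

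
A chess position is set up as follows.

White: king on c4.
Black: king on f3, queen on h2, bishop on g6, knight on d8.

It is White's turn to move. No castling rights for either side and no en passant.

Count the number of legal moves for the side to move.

7

White to move; king on c4.
In check: no.
Legal moves: Kd5, Kc5, Kb5, Kd4, Kb4, Kc3, Kb3.
Count: 7.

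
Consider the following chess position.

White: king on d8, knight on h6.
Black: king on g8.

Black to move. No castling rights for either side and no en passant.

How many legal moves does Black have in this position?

4

Black to move; king on g8.
In check: yes, from the white knight on h6.
Legal moves: Kh8, Kf8, Kh7, Kg7.
Count: 4.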